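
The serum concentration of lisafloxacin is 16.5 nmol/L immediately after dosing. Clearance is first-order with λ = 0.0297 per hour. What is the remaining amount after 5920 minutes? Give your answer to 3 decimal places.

0.881 nmol/L

t½ = ln 2 / λ = 0.69315 / 0.0297 ≈ 23.338 hours.
Convert the elapsed time: 5920 minutes = 98.6667 hours.
Number of half-lives: n = 98.6667/23.338 ≈ 4.2277.
Remaining = 16.5 × (1/2)^4.2277 = 16.5 × 0.053376 ≈ 0.8807 nmol/L.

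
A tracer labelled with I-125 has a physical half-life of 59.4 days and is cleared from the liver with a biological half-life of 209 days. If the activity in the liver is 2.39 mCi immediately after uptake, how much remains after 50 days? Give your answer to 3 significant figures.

1/t_eff = 1/t_phys + 1/t_biol = 1/59.4 + 1/209 = 0.02162 per day.
t_eff = 59.4 × 209 / (59.4 + 209) ≈ 46.254 days.
Remaining = 2.39 × (1/2)^(50/46.254) = 2.39 × (1/2)^1.081 ≈ 1.1298 mCi.

1.13 mCi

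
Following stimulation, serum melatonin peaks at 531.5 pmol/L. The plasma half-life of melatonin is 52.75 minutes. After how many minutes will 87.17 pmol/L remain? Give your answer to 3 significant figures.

Fraction remaining = 87.17/531.5 ≈ 0.16401.
n = log₂(531.5/87.17) = ln(6.0973)/ln 2 ≈ 2.6082 half-lives.
t = n × t½ = 2.6082 × 52.75 ≈ 137.58 minutes.

138 minutes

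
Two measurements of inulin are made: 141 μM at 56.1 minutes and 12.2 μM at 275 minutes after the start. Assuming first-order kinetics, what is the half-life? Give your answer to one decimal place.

Over Δt = 275 − 56.1 = 218.9 minutes, the level fell by a factor of 141/12.2 ≈ 11.557.
n = log₂(11.557) ≈ 3.5307 half-lives, so t½ = 218.9/3.5307 ≈ 61.998 minutes.

62.0 minutes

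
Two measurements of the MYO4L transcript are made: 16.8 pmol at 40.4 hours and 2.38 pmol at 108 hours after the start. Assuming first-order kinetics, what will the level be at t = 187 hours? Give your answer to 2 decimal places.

0.24 pmol

Over Δt = 108 − 40.4 = 67.6 hours, the level fell by a factor of 16.8/2.38 ≈ 7.0588.
n = log₂(7.0588) ≈ 2.8194 half-lives, so t½ = 67.6/2.8194 ≈ 23.976 hours.
From t = 108 to t = 187: 2.38 × (1/2)^((187−108)/23.976) ≈ 0.2425 pmol.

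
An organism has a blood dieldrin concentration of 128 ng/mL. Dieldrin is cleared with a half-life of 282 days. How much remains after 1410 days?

4 ng/mL

Elapsed time is 5 half-lives (1410/282).
Each half-life halves the amount: 128 × (1/2)^5 = 128/32 = 4 ng/mL.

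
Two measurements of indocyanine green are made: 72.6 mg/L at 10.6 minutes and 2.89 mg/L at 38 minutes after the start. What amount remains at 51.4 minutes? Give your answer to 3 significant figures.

Over Δt = 38 − 10.6 = 27.4 minutes, the level fell by a factor of 72.6/2.89 ≈ 25.121.
n = log₂(25.121) ≈ 4.6508 half-lives, so t½ = 27.4/4.6508 ≈ 5.8914 minutes.
From t = 38 to t = 51.4: 2.89 × (1/2)^((51.4−38)/5.8914) ≈ 0.59732 mg/L.

0.597 mg/L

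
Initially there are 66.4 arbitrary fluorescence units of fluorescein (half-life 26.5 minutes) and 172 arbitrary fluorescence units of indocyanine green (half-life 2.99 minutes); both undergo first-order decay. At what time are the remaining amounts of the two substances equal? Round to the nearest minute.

Set 66.4·(1/2)^(t/26.5) = 172·(1/2)^(t/2.99).
Taking log₂: log₂(66.4/172) = t·(1/26.5 − 1/2.99).
log₂(0.38605) = -1.3732; 1/26.5 − 1/2.99 = -0.29671.
t = -1.3732 / -0.29671 ≈ 4.6279 minutes.

5 minutes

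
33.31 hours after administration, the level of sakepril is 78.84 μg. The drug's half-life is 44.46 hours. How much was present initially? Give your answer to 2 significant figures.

Number of half-lives elapsed: n = 33.31/44.46 ≈ 0.74921.
A₀ = A × 2^n = 78.84 × 2^0.74921 = 78.84 × 1.6809 ≈ 132.52 μg.

130 μg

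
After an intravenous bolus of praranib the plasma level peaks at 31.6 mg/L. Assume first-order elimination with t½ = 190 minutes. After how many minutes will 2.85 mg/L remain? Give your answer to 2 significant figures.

660 minutes

Fraction remaining = 2.85/31.6 ≈ 0.09019.
n = log₂(31.6/2.85) = ln(11.088)/ln 2 ≈ 3.4709 half-lives.
t = n × t½ = 3.4709 × 190 ≈ 659.47 minutes.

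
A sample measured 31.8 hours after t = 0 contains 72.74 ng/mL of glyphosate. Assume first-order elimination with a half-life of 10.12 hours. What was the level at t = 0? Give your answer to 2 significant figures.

640 ng/mL

Number of half-lives elapsed: n = 31.8/10.12 ≈ 3.1423.
A₀ = A × 2^n = 72.74 × 2^3.1423 = 72.74 × 8.8293 ≈ 642.24 ng/mL.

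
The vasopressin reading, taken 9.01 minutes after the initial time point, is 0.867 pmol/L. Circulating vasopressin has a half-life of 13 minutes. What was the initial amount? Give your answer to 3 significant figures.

Number of half-lives elapsed: n = 9.01/13 ≈ 0.69308.
A₀ = A × 2^n = 0.867 × 2^0.69308 = 0.867 × 1.6167 ≈ 1.4017 pmol/L.

1.40 pmol/L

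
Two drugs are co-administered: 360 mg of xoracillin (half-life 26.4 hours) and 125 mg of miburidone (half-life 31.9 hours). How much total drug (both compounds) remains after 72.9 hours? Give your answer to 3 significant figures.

xoracillin: 360 × (1/2)^(72.9/26.4) = 360 × (1/2)^2.7614 ≈ 53.094 mg.
miburidone: 125 × (1/2)^(72.9/31.9) = 125 × (1/2)^2.2853 ≈ 25.643 mg.
Total = 53.094 + 25.643 ≈ 78.738 mg.

78.7 mg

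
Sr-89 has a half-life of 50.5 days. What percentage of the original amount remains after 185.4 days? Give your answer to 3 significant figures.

n = 185.4/50.5 ≈ 3.6713 half-lives.
Fraction remaining = (1/2)^3.6713 ≈ 0.078493, i.e. 7.8493%.

7.85%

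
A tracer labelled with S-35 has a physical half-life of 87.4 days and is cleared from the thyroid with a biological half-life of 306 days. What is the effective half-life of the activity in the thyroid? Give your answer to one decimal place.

1/t_eff = 1/t_phys + 1/t_biol = 1/87.4 + 1/306 = 0.01471 per day.
t_eff = 87.4 × 306 / (87.4 + 306) ≈ 67.983 days.

68.0 days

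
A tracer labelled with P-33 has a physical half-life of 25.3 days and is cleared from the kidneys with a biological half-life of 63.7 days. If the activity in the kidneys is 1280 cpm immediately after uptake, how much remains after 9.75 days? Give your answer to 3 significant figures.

881 cpm

1/t_eff = 1/t_phys + 1/t_biol = 1/25.3 + 1/63.7 = 0.055224 per day.
t_eff = 25.3 × 63.7 / (25.3 + 63.7) ≈ 18.108 days.
Remaining = 1280 × (1/2)^(9.75/18.108) = 1280 × (1/2)^0.53844 ≈ 881.3 cpm.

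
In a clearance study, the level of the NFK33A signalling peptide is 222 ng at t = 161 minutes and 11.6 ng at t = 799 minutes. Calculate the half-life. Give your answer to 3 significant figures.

150 minutes

Over Δt = 799 − 161 = 638 minutes, the level fell by a factor of 222/11.6 ≈ 19.138.
n = log₂(19.138) ≈ 4.2584 half-lives, so t½ = 638/4.2584 ≈ 149.82 minutes.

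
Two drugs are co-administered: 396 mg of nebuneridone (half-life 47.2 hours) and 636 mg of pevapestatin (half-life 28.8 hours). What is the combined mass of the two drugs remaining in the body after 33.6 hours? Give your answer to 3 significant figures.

nebuneridone: 396 × (1/2)^(33.6/47.2) = 396 × (1/2)^0.71186 ≈ 241.77 mg.
pevapestatin: 636 × (1/2)^(33.6/28.8) = 636 × (1/2)^1.1667 ≈ 283.31 mg.
Total = 241.77 + 283.31 ≈ 525.08 mg.

525 mg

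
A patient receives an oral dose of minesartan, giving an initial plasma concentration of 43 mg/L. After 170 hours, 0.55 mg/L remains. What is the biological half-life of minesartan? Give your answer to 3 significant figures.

A/A₀ = 0.55/43 ≈ 0.012791.
n = log₂(78.182) ≈ 6.2888 half-lives elapsed in 170 hours.
t½ = 170/6.2888 ≈ 27.032 hours.

27.0 hours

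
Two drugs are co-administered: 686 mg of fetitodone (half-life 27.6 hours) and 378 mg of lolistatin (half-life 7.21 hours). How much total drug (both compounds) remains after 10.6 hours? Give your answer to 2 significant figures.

fetitodone: 686 × (1/2)^(10.6/27.6) = 686 × (1/2)^0.38406 ≈ 525.67 mg.
lolistatin: 378 × (1/2)^(10.6/7.21) = 378 × (1/2)^1.4702 ≈ 136.43 mg.
Total = 525.67 + 136.43 ≈ 662.1 mg.

660 mg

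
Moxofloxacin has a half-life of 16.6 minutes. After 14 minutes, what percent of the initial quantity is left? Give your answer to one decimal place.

55.7%

n = 14/16.6 ≈ 0.84337 half-lives.
Fraction remaining = (1/2)^0.84337 ≈ 0.55734, i.e. 55.734%.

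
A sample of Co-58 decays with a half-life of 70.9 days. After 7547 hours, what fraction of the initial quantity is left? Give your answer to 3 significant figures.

7547 hours = 314.458 days.
n = 314.458/70.9 ≈ 4.4352 half-lives.
Fraction remaining = (1/2)^4.4352 ≈ 0.046223.

0.0462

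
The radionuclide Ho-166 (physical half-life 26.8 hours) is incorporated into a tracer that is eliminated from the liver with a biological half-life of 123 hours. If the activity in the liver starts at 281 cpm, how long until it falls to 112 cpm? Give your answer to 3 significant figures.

1/t_eff = 1/t_phys + 1/t_biol = 1/26.8 + 1/123 = 0.045444 per hour.
t_eff = 26.8 × 123 / (26.8 + 123) ≈ 22.005 hours.
n = log₂(281/112) ≈ 1.3271; t = 1.3271 × 22.005 ≈ 29.203 hours.

29.2 hours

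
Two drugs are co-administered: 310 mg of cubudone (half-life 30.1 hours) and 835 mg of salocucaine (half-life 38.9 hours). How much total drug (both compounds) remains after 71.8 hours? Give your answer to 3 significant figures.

292 mg

cubudone: 310 × (1/2)^(71.8/30.1) = 310 × (1/2)^2.3854 ≈ 59.332 mg.
salocucaine: 835 × (1/2)^(71.8/38.9) = 835 × (1/2)^1.8458 ≈ 232.3 mg.
Total = 59.332 + 232.3 ≈ 291.64 mg.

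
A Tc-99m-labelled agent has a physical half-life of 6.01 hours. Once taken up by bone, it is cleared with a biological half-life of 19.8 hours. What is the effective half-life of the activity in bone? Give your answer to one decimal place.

4.6 hours

1/t_eff = 1/t_phys + 1/t_biol = 1/6.01 + 1/19.8 = 0.21689 per hour.
t_eff = 6.01 × 19.8 / (6.01 + 19.8) ≈ 4.6105 hours.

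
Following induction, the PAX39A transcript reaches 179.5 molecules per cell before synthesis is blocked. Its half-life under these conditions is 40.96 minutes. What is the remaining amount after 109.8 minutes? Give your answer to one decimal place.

Number of half-lives: n = 109.8/40.96 ≈ 2.6807.
Remaining = 179.5 × (1/2)^2.6807 = 179.5 × 0.15597 ≈ 27.997 molecules per cell.

28.0 molecules per cell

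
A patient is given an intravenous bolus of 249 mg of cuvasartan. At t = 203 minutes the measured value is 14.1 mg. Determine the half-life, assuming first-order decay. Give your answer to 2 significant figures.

A/A₀ = 14.1/249 ≈ 0.056627.
n = log₂(17.66) ≈ 4.1424 half-lives elapsed in 203 minutes.
t½ = 203/4.1424 ≈ 49.006 minutes.

49 minutes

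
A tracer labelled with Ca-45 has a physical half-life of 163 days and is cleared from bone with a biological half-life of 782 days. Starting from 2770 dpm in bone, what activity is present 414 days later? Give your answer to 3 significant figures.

1/t_eff = 1/t_phys + 1/t_biol = 1/163 + 1/782 = 0.0074137 per day.
t_eff = 163 × 782 / (163 + 782) ≈ 134.88 days.
Remaining = 2770 × (1/2)^(414/134.88) = 2770 × (1/2)^3.0693 ≈ 330.01 dpm.

330 dpm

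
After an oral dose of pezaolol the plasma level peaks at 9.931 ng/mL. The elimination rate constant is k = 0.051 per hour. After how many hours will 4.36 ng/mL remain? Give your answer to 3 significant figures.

t½ = ln 2 / k = 0.69315 / 0.051 ≈ 13.591 hours.
Fraction remaining = 4.36/9.931 ≈ 0.43903.
n = log₂(9.931/4.36) = ln(2.2778)/ln 2 ≈ 1.1876 half-lives.
t = n × t½ = 1.1876 × 13.591 ≈ 16.141 hours.

16.1 hours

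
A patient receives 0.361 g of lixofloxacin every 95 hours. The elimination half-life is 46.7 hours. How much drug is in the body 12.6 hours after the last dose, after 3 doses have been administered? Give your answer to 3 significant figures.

The 3 doses were given 202.6, 107.6, 12.6 hours ago.
Total = 0.361·(1/2)^(202.6/46.7) + 0.361·(1/2)^(107.6/46.7) + 0.361·(1/2)^(12.6/46.7)
      = 0.017846 + 0.073099 + 0.29942 ≈ 0.39037 g.

0.390 g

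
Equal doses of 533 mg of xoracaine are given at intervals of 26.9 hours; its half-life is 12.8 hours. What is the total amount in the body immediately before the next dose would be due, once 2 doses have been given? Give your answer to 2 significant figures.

150 mg

The 2 doses were given 53.8, 26.9 hours ago.
Total = 533·(1/2)^(53.8/12.8) + 533·(1/2)^(26.9/12.8)
      = 28.937 + 124.19 ≈ 153.13 mg.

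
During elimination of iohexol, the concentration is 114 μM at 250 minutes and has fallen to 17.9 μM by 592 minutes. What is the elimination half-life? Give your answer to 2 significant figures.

Over Δt = 592 − 250 = 342 minutes, the level fell by a factor of 114/17.9 ≈ 6.3687.
n = log₂(6.3687) ≈ 2.671 half-lives, so t½ = 342/2.671 ≈ 128.04 minutes.

130 minutes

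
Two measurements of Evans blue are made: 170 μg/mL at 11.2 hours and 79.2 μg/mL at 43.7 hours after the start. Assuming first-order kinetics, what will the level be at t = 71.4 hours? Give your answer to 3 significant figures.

41.3 μg/mL

Over Δt = 43.7 − 11.2 = 32.5 hours, the level fell by a factor of 170/79.2 ≈ 2.1465.
n = log₂(2.1465) ≈ 1.102 half-lives, so t½ = 32.5/1.102 ≈ 29.493 hours.
From t = 43.7 to t = 71.4: 79.2 × (1/2)^((71.4−43.7)/29.493) ≈ 41.304 μg/mL.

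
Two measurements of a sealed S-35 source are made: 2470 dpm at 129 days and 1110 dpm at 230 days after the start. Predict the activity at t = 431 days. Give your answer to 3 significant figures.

226 dpm

Over Δt = 230 − 129 = 101 days, the level fell by a factor of 2470/1110 ≈ 2.2252.
n = log₂(2.2252) ≈ 1.154 half-lives, so t½ = 101/1.154 ≈ 87.525 days.
From t = 230 to t = 431: 1110 × (1/2)^((431−230)/87.525) ≈ 225.95 dpm.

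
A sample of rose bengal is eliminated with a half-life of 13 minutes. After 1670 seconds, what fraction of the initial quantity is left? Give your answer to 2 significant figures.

1670 seconds = 27.8333 minutes.
n = 27.8333/13 ≈ 2.141 half-lives.
Fraction remaining = (1/2)^2.141 ≈ 0.22672.

0.23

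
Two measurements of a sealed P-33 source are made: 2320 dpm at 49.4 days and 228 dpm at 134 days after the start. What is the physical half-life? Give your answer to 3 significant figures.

Over Δt = 134 − 49.4 = 84.6 days, the level fell by a factor of 2320/228 ≈ 10.175.
n = log₂(10.175) ≈ 3.347 half-lives, so t½ = 84.6/3.347 ≈ 25.276 days.

25.3 days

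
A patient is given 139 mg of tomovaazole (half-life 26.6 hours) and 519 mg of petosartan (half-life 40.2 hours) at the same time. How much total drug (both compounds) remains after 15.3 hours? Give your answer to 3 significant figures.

tomovaazole: 139 × (1/2)^(15.3/26.6) = 139 × (1/2)^0.57519 ≈ 93.297 mg.
petosartan: 519 × (1/2)^(15.3/40.2) = 519 × (1/2)^0.3806 ≈ 398.65 mg.
Total = 93.297 + 398.65 ≈ 491.95 mg.

492 mg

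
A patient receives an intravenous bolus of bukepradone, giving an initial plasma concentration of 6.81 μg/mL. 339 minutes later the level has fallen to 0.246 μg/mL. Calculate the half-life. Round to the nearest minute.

A/A₀ = 0.246/6.81 ≈ 0.036123.
n = log₂(27.683) ≈ 4.7909 half-lives elapsed in 339 minutes.
t½ = 339/4.7909 ≈ 70.759 minutes.

71 minutes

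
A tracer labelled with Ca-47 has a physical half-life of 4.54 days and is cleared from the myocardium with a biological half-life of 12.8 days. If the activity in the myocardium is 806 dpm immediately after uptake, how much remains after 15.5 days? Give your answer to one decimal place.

32.7 dpm

1/t_eff = 1/t_phys + 1/t_biol = 1/4.54 + 1/12.8 = 0.29839 per day.
t_eff = 4.54 × 12.8 / (4.54 + 12.8) ≈ 3.3513 days.
Remaining = 806 × (1/2)^(15.5/3.3513) = 806 × (1/2)^4.625 ≈ 32.663 dpm.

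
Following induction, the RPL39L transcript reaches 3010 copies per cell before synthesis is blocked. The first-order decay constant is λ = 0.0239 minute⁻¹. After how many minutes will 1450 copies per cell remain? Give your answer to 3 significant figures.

t½ = ln 2 / λ = 0.69315 / 0.0239 ≈ 29.002 minutes.
Fraction remaining = 1450/3010 ≈ 0.48173.
n = log₂(3010/1450) = ln(2.0759)/ln 2 ≈ 1.0537 half-lives.
t = n × t½ = 1.0537 × 29.002 ≈ 30.56 minutes.

30.6 minutes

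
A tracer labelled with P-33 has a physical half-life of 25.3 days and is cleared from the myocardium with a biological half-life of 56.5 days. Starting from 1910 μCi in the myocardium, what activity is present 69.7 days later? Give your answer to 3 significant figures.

1/t_eff = 1/t_phys + 1/t_biol = 1/25.3 + 1/56.5 = 0.057225 per day.
t_eff = 25.3 × 56.5 / (25.3 + 56.5) ≈ 17.475 days.
Remaining = 1910 × (1/2)^(69.7/17.475) = 1910 × (1/2)^3.9886 ≈ 120.32 μCi.

120 μCi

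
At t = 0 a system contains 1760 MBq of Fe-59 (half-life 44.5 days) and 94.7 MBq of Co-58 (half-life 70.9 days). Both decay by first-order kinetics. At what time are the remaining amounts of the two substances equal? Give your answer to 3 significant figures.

504 days

Set 1760·(1/2)^(t/44.5) = 94.7·(1/2)^(t/70.9).
Taking log₂: log₂(1760/94.7) = t·(1/44.5 − 1/70.9).
log₂(18.585) = 4.2161; 1/44.5 − 1/70.9 = 0.0083675.
t = 4.2161 / 0.0083675 ≈ 503.86 days.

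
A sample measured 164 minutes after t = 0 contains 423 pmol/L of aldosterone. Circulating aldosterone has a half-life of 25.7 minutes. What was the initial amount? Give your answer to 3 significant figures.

35300 pmol/L

Number of half-lives elapsed: n = 164/25.7 ≈ 6.3813.
A₀ = A × 2^n = 423 × 2^6.3813 = 423 × 83.362 ≈ 35262 pmol/L.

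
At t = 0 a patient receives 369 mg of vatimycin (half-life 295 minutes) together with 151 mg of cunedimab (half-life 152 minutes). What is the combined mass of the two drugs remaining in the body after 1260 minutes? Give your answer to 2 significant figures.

vatimycin: 369 × (1/2)^(1260/295) = 369 × (1/2)^4.2712 ≈ 19.11 mg.
cunedimab: 151 × (1/2)^(1260/152) = 151 × (1/2)^8.2895 ≈ 0.48261 mg.
Total = 19.11 + 0.48261 ≈ 19.593 mg.

20 mg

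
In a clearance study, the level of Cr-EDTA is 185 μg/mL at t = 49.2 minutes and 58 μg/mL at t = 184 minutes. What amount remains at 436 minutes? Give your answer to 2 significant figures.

Over Δt = 184 − 49.2 = 134.8 minutes, the level fell by a factor of 185/58 ≈ 3.1897.
n = log₂(3.1897) ≈ 1.6734 half-lives, so t½ = 134.8/1.6734 ≈ 80.555 minutes.
From t = 184 to t = 436: 58 × (1/2)^((436−184)/80.555) ≈ 6.633 μg/mL.

6.6 μg/mL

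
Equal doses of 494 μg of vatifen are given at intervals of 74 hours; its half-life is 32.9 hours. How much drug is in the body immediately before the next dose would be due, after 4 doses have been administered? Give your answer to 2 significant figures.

The 4 doses were given 296, 222, 148, 74 hours ago.
Total = 494·(1/2)^(296/32.9) + 494·(1/2)^(222/32.9) + 494·(1/2)^(148/32.9) + 494·(1/2)^(74/32.9)
      = 0.96688 + 4.5969 + 21.855 + 103.91 ≈ 131.32 μg.

130 μg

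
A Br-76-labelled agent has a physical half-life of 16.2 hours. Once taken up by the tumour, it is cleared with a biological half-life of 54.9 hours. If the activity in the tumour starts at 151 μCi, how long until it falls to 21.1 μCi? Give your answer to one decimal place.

35.5 hours

1/t_eff = 1/t_phys + 1/t_biol = 1/16.2 + 1/54.9 = 0.079943 per hour.
t_eff = 16.2 × 54.9 / (16.2 + 54.9) ≈ 12.509 hours.
n = log₂(151/21.1) ≈ 2.8392; t = 2.8392 × 12.509 ≈ 35.516 hours.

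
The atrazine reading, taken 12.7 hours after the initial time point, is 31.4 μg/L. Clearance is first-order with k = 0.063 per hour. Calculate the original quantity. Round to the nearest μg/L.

t½ = ln 2 / k = 0.69315 / 0.063 ≈ 11.002 hours.
Number of half-lives elapsed: n = 12.7/11.002 ≈ 1.1543.
A₀ = A × 2^n = 31.4 × 2^1.1543 = 31.4 × 2.2258 ≈ 69.889 μg/L.

70 μg/L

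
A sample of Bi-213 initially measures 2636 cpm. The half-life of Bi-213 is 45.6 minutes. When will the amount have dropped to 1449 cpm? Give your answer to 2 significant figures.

Fraction remaining = 1449/2636 ≈ 0.5497.
n = log₂(2636/1449) = ln(1.8192)/ln 2 ≈ 0.86329 half-lives.
t = n × t½ = 0.86329 × 45.6 ≈ 39.366 minutes.

39 minutes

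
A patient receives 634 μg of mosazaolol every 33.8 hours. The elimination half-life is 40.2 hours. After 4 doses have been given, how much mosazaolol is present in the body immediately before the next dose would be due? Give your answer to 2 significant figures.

The 4 doses were given 135.2, 101.4, 67.6, 33.8 hours ago.
Total = 634·(1/2)^(135.2/40.2) + 634·(1/2)^(101.4/40.2) + 634·(1/2)^(67.6/40.2) + 634·(1/2)^(33.8/40.2)
      = 61.613 + 110.35 + 197.64 + 353.98 ≈ 723.59 μg.

720 μg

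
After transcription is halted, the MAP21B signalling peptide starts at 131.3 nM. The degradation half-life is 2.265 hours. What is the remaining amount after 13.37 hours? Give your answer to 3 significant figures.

2.19 nM

Number of half-lives: n = 13.37/2.265 ≈ 5.9029.
Remaining = 131.3 × (1/2)^5.9029 = 131.3 × 0.016713 ≈ 2.1944 nM.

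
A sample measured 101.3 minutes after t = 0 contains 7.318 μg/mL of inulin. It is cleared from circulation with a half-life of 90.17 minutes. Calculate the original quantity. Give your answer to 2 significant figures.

Number of half-lives elapsed: n = 101.3/90.17 ≈ 1.1234.
A₀ = A × 2^n = 7.318 × 2^1.1234 = 7.318 × 2.1786 ≈ 15.943 μg/mL.

16 μg/mL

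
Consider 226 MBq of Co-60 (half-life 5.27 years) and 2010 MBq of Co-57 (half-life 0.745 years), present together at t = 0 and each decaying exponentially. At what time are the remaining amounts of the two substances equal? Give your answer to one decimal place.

Set 226·(1/2)^(t/5.27) = 2010·(1/2)^(t/0.745).
Taking log₂: log₂(226/2010) = t·(1/5.27 − 1/0.745).
log₂(0.11244) = -3.1528; 1/5.27 − 1/0.745 = -1.1525.
t = -3.1528 / -1.1525 ≈ 2.7356 years.

2.7 years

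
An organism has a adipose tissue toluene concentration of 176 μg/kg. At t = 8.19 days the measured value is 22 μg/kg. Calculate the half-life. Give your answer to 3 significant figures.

2.73 days

A/A₀ = 22/176 ≈ 0.125.
n = log₂(8) ≈ 3 half-lives elapsed in 8.19 days.
t½ = 8.19/3 ≈ 2.73 days.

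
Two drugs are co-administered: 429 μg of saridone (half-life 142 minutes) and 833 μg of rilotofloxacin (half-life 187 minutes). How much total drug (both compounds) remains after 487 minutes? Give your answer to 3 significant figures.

saridone: 429 × (1/2)^(487/142) = 429 × (1/2)^3.4296 ≈ 39.815 μg.
rilotofloxacin: 833 × (1/2)^(487/187) = 833 × (1/2)^2.6043 ≈ 136.99 μg.
Total = 39.815 + 136.99 ≈ 176.8 μg.

177 μg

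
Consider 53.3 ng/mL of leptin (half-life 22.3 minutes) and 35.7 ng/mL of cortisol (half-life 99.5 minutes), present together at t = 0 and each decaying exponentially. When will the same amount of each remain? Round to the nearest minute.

Set 53.3·(1/2)^(t/22.3) = 35.7·(1/2)^(t/99.5).
Taking log₂: log₂(53.3/35.7) = t·(1/22.3 − 1/99.5).
log₂(1.493) = 0.57821; 1/22.3 − 1/99.5 = 0.034793.
t = 0.57821 / 0.034793 ≈ 16.619 minutes.

17 minutes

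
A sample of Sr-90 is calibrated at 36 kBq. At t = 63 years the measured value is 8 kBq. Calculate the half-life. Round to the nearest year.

29 years

A/A₀ = 8/36 ≈ 0.22222.
n = log₂(4.5) ≈ 2.1699 half-lives elapsed in 63 years.
t½ = 63/2.1699 ≈ 29.033 years.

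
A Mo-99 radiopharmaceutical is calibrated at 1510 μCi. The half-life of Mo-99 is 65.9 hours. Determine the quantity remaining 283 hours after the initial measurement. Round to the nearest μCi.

77 μCi

Number of half-lives: n = 283/65.9 ≈ 4.2944.
Remaining = 1510 × (1/2)^4.2944 = 1510 × 0.050964 ≈ 76.955 μCi.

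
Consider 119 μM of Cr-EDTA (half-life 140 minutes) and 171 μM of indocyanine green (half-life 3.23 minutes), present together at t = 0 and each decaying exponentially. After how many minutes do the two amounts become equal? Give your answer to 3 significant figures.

Set 119·(1/2)^(t/140) = 171·(1/2)^(t/3.23).
Taking log₂: log₂(119/171) = t·(1/140 − 1/3.23).
log₂(0.69591) = -0.52303; 1/140 − 1/3.23 = -0.30245.
t = -0.52303 / -0.30245 ≈ 1.7293 minutes.

1.73 minutes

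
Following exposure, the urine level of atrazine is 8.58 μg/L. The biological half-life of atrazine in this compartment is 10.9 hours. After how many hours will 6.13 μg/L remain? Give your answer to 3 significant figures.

5.29 hours

Fraction remaining = 6.13/8.58 ≈ 0.71445.
n = log₂(8.58/6.13) = ln(1.3997)/ln 2 ≈ 0.48509 half-lives.
t = n × t½ = 0.48509 × 10.9 ≈ 5.2875 hours.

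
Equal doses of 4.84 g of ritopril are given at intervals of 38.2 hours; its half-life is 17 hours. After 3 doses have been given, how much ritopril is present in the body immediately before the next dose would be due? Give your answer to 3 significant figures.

The 3 doses were given 114.6, 76.4, 38.2 hours ago.
Total = 4.84·(1/2)^(114.6/17) + 4.84·(1/2)^(76.4/17) + 4.84·(1/2)^(38.2/17)
      = 0.045243 + 0.21477 + 1.0196 ≈ 1.2796 g.

1.28 g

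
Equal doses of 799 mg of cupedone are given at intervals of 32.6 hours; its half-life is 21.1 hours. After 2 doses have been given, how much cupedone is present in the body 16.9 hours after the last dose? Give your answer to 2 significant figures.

620 mg

The 2 doses were given 49.5, 16.9 hours ago.
Total = 799·(1/2)^(49.5/21.1) + 799·(1/2)^(16.9/21.1)
      = 157.16 + 458.6 ≈ 615.76 mg.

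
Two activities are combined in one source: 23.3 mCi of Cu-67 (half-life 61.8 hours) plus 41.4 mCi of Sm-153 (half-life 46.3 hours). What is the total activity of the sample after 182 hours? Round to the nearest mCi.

6 mCi

Cu-67: 23.3 × (1/2)^(182/61.8) = 23.3 × (1/2)^2.945 ≈ 3.0257 mCi.
Sm-153: 41.4 × (1/2)^(182/46.3) = 41.4 × (1/2)^3.9309 ≈ 2.7145 mCi.
Total = 3.0257 + 2.7145 ≈ 5.7402 mCi.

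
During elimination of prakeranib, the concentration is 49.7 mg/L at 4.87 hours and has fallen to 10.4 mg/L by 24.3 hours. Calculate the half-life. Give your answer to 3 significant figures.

8.61 hours

Over Δt = 24.3 − 4.87 = 19.43 hours, the level fell by a factor of 49.7/10.4 ≈ 4.7788.
n = log₂(4.7788) ≈ 2.2567 half-lives, so t½ = 19.43/2.2567 ≈ 8.6101 hours.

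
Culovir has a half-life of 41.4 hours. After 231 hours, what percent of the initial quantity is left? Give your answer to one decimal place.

n = 231/41.4 ≈ 5.5797 half-lives.
Fraction remaining = (1/2)^5.5797 ≈ 0.020909, i.e. 2.0909%.

2.1%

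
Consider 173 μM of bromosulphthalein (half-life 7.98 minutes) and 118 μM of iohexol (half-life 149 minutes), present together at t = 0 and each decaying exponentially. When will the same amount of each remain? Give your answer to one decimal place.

Set 173·(1/2)^(t/7.98) = 118·(1/2)^(t/149).
Taking log₂: log₂(173/118) = t·(1/7.98 − 1/149).
log₂(1.4661) = 0.55199; 1/7.98 − 1/149 = 0.1186.
t = 0.55199 / 0.1186 ≈ 4.6541 minutes.

4.7 minutes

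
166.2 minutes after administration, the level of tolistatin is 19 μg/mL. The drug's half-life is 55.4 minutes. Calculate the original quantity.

Number of half-lives elapsed: n = 166.2/55.4 ≈ 3.
A₀ = A × 2^n = 19 × 2^3 = 19 × 8 ≈ 152 μg/mL.

152 μg/mL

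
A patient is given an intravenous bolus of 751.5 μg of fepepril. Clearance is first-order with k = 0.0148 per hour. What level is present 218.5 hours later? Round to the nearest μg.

t½ = ln 2 / k = 0.69315 / 0.0148 ≈ 46.834 hours.
Number of half-lives: n = 218.5/46.834 ≈ 4.6654.
Remaining = 751.5 × (1/2)^4.6654 = 751.5 × 0.039407 ≈ 29.615 μg.

30 μg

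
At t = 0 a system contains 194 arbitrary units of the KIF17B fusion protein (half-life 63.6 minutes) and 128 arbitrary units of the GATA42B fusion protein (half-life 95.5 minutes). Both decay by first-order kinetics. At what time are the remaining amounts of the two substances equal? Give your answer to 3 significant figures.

114 minutes

Set 194·(1/2)^(t/63.6) = 128·(1/2)^(t/95.5).
Taking log₂: log₂(194/128) = t·(1/63.6 − 1/95.5).
log₂(1.5156) = 0.59991; 1/63.6 − 1/95.5 = 0.0052521.
t = 0.59991 / 0.0052521 ≈ 114.22 minutes.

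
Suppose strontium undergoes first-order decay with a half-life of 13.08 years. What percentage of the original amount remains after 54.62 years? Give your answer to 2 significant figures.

n = 54.62/13.08 ≈ 4.1758 half-lives.
Fraction remaining = (1/2)^4.1758 ≈ 0.055328, i.e. 5.5328%.

5.5%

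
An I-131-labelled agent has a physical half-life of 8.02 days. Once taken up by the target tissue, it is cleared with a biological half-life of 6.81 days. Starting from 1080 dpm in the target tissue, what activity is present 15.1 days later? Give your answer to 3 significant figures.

63.0 dpm

1/t_eff = 1/t_phys + 1/t_biol = 1/8.02 + 1/6.81 = 0.27153 per day.
t_eff = 8.02 × 6.81 / (8.02 + 6.81) ≈ 3.6828 days.
Remaining = 1080 × (1/2)^(15.1/3.6828) = 1080 × (1/2)^4.1001 ≈ 62.974 dpm.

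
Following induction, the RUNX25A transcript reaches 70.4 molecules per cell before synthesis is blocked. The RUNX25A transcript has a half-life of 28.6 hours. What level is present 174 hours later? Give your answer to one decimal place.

Number of half-lives: n = 174/28.6 ≈ 6.0839.
Remaining = 70.4 × (1/2)^6.0839 = 70.4 × 0.014742 ≈ 1.0378 molecules per cell.

1.0 molecules per cell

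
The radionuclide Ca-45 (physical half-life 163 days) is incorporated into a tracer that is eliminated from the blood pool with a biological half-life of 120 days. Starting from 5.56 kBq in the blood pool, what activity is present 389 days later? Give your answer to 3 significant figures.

1/t_eff = 1/t_phys + 1/t_biol = 1/163 + 1/120 = 0.014468 per day.
t_eff = 163 × 120 / (163 + 120) ≈ 69.117 days.
Remaining = 5.56 × (1/2)^(389/69.117) = 5.56 × (1/2)^5.6282 ≈ 0.11242 kBq.

0.112 kBq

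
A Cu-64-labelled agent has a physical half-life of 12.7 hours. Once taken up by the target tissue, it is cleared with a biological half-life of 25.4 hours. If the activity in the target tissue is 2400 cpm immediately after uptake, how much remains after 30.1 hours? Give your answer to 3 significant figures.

204 cpm

1/t_eff = 1/t_phys + 1/t_biol = 1/12.7 + 1/25.4 = 0.11811 per hour.
t_eff = 12.7 × 25.4 / (12.7 + 25.4) ≈ 8.4667 hours.
Remaining = 2400 × (1/2)^(30.1/8.4667) = 2400 × (1/2)^3.5551 ≈ 204.18 cpm.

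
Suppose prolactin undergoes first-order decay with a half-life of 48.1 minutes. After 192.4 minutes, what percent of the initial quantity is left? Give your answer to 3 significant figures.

6.25%

n = 192.4/48.1 ≈ 4 half-lives.
Fraction remaining = (1/2)^4 ≈ 0.0625, i.e. 6.25%.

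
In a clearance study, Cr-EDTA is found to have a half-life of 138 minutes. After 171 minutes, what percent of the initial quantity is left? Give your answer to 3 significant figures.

n = 171/138 ≈ 1.2391 half-lives.
Fraction remaining = (1/2)^1.2391 ≈ 0.42363, i.e. 42.363%.

42.4%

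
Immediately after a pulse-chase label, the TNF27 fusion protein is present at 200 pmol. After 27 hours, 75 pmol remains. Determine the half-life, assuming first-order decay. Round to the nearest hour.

A/A₀ = 75/200 ≈ 0.375.
n = log₂(2.6667) ≈ 1.415 half-lives elapsed in 27 hours.
t½ = 27/1.415 ≈ 19.081 hours.

19 hours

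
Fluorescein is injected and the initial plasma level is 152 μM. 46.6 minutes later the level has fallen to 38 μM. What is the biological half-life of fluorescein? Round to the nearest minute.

23 minutes

A/A₀ = 38/152 ≈ 0.25.
n = log₂(4) ≈ 2 half-lives elapsed in 46.6 minutes.
t½ = 46.6/2 ≈ 23.3 minutes.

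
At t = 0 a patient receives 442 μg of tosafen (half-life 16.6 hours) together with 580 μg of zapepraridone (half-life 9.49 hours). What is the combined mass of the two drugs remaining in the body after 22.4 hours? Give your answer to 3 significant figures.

tosafen: 442 × (1/2)^(22.4/16.6) = 442 × (1/2)^1.3494 ≈ 173.47 μg.
zapepraridone: 580 × (1/2)^(22.4/9.49) = 580 × (1/2)^2.3604 ≈ 112.95 μg.
Total = 173.47 + 112.95 ≈ 286.41 μg.

286 μg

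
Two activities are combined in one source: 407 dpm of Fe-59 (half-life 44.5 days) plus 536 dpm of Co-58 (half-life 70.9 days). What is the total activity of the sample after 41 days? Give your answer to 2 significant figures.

570 dpm

Fe-59: 407 × (1/2)^(41/44.5) = 407 × (1/2)^0.92135 ≈ 214.9 dpm.
Co-58: 536 × (1/2)^(41/70.9) = 536 × (1/2)^0.57828 ≈ 358.99 dpm.
Total = 214.9 + 358.99 ≈ 573.89 dpm.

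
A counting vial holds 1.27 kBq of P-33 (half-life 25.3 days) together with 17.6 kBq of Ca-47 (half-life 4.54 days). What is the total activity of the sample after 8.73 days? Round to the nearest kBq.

P-33: 1.27 × (1/2)^(8.73/25.3) = 1.27 × (1/2)^0.34506 ≈ 0.99984 kBq.
Ca-47: 17.6 × (1/2)^(8.73/4.54) = 17.6 × (1/2)^1.9229 ≈ 4.6415 kBq.
Total = 0.99984 + 4.6415 ≈ 5.6414 kBq.

6 kBq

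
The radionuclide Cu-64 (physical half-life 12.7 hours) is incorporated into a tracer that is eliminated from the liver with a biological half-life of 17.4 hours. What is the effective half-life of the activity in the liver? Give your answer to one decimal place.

7.3 hours

1/t_eff = 1/t_phys + 1/t_biol = 1/12.7 + 1/17.4 = 0.13621 per hour.
t_eff = 12.7 × 17.4 / (12.7 + 17.4) ≈ 7.3415 hours.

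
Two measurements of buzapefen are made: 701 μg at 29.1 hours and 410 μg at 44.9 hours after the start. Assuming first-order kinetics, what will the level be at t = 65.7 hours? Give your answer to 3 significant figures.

Over Δt = 44.9 − 29.1 = 15.8 hours, the level fell by a factor of 701/410 ≈ 1.7098.
n = log₂(1.7098) ≈ 0.77379 half-lives, so t½ = 15.8/0.77379 ≈ 20.419 hours.
From t = 44.9 to t = 65.7: 410 × (1/2)^((65.7−44.9)/20.419) ≈ 202.37 μg.

202 μg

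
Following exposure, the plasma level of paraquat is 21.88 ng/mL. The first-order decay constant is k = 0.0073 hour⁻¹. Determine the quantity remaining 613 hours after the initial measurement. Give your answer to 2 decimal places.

t½ = ln 2 / k = 0.69315 / 0.0073 ≈ 94.952 hours.
Number of half-lives: n = 613/94.952 ≈ 6.4559.
Remaining = 21.88 × (1/2)^6.4559 = 21.88 × 0.011391 ≈ 0.24924 ng/mL.

0.25 ng/mL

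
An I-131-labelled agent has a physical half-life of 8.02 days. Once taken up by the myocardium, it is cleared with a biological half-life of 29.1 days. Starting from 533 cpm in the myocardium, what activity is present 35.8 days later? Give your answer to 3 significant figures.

1/t_eff = 1/t_phys + 1/t_biol = 1/8.02 + 1/29.1 = 0.15905 per day.
t_eff = 8.02 × 29.1 / (8.02 + 29.1) ≈ 6.2872 days.
Remaining = 533 × (1/2)^(35.8/6.2872) = 533 × (1/2)^5.6941 ≈ 10.295 cpm.

10.3 cpm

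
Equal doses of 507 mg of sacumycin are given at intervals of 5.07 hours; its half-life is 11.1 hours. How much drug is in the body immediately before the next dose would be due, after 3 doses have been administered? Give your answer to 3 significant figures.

The 3 doses were given 15.21, 10.14, 5.07 hours ago.
Total = 507·(1/2)^(15.21/11.1) + 507·(1/2)^(10.14/11.1) + 507·(1/2)^(5.07/11.1)
      = 196.12 + 269.16 + 369.41 ≈ 834.69 mg.

835 mg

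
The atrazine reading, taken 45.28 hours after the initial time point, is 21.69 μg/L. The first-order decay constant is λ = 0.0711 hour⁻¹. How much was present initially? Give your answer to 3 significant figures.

t½ = ln 2 / λ = 0.69315 / 0.0711 ≈ 9.7489 hours.
Number of half-lives elapsed: n = 45.28/9.7489 ≈ 4.6446.
A₀ = A × 2^n = 21.69 × 2^4.6446 = 21.69 × 25.013 ≈ 542.54 μg/L.

543 μg/L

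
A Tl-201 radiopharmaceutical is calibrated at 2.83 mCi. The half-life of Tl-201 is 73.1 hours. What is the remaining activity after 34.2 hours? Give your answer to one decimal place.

Number of half-lives: n = 34.2/73.1 ≈ 0.46785.
Remaining = 2.83 × (1/2)^0.46785 = 2.83 × 0.72304 ≈ 2.0462 mCi.

2.0 mCi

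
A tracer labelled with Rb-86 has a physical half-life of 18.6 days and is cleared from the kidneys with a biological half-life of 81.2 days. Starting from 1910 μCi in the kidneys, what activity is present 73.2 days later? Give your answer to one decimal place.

66.8 μCi

1/t_eff = 1/t_phys + 1/t_biol = 1/18.6 + 1/81.2 = 0.066079 per day.
t_eff = 18.6 × 81.2 / (18.6 + 81.2) ≈ 15.133 days.
Remaining = 1910 × (1/2)^(73.2/15.133) = 1910 × (1/2)^4.837 ≈ 66.829 μCi.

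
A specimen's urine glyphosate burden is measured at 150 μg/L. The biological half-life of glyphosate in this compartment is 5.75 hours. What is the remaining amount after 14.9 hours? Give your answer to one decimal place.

Number of half-lives: n = 14.9/5.75 ≈ 2.5913.
Remaining = 150 × (1/2)^2.5913 = 150 × 0.16594 ≈ 24.89 μg/L.

24.9 μg/L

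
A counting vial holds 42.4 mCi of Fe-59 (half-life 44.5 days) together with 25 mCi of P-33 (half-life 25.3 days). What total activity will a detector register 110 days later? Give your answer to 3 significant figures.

8.87 mCi

Fe-59: 42.4 × (1/2)^(110/44.5) = 42.4 × (1/2)^2.4719 ≈ 7.6427 mCi.
P-33: 25 × (1/2)^(110/25.3) = 25 × (1/2)^4.3478 ≈ 1.2278 mCi.
Total = 7.6427 + 1.2278 ≈ 8.8705 mCi.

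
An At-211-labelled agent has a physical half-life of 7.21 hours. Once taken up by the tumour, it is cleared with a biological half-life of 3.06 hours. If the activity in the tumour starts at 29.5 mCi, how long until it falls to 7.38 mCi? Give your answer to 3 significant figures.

1/t_eff = 1/t_phys + 1/t_biol = 1/7.21 + 1/3.06 = 0.46549 per hour.
t_eff = 7.21 × 3.06 / (7.21 + 3.06) ≈ 2.1483 hours.
n = log₂(29.5/7.38) ≈ 1.999; t = 1.999 × 2.1483 ≈ 4.2944 hours.

4.29 hours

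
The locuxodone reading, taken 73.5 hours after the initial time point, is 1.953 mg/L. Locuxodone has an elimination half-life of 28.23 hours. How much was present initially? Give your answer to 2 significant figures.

12 mg/L

Number of half-lives elapsed: n = 73.5/28.23 ≈ 2.6036.
A₀ = A × 2^n = 1.953 × 2^2.6036 = 1.953 × 6.0781 ≈ 11.87 mg/L.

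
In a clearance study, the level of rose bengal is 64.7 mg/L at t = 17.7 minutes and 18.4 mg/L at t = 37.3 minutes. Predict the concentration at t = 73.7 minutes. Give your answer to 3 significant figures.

Over Δt = 37.3 − 17.7 = 19.6 minutes, the level fell by a factor of 64.7/18.4 ≈ 3.5163.
n = log₂(3.5163) ≈ 1.8141 half-lives, so t½ = 19.6/1.8141 ≈ 10.804 minutes.
From t = 37.3 to t = 73.7: 18.4 × (1/2)^((73.7−37.3)/10.804) ≈ 1.781 mg/L.

1.78 mg/L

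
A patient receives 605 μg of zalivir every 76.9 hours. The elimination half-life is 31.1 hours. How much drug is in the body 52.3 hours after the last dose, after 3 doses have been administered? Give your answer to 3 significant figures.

229 μg

The 3 doses were given 206.1, 129.2, 52.3 hours ago.
Total = 605·(1/2)^(206.1/31.1) + 605·(1/2)^(129.2/31.1) + 605·(1/2)^(52.3/31.1)
      = 6.1211 + 33.976 + 188.59 ≈ 228.69 μg.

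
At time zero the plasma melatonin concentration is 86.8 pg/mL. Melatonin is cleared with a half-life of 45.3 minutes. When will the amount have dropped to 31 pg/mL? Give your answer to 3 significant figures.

Fraction remaining = 31/86.8 ≈ 0.35714.
n = log₂(86.8/31) = ln(2.8)/ln 2 ≈ 1.4854 half-lives.
t = n × t½ = 1.4854 × 45.3 ≈ 67.29 minutes.

67.3 minutes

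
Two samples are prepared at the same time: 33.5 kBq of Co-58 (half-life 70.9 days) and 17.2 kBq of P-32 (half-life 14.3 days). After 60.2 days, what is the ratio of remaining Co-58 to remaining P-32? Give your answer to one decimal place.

20.0

Co-58: 33.5 × (1/2)^(60.2/70.9) = 33.5 × (1/2)^0.84908 ≈ 18.597 kBq.
P-32: 17.2 × (1/2)^(60.2/14.3) = 17.2 × (1/2)^4.2098 ≈ 0.92951 kBq.
Ratio ≈ 18.597 / 0.92951 ≈ 20.007.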